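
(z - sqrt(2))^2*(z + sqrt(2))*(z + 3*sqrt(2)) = z^4 + 2*sqrt(2)*z^3 - 8*z^2 - 4*sqrt(2)*z + 12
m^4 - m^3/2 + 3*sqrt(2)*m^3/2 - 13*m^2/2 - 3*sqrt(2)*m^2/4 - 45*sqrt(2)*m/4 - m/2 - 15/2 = (m - 3)*(m + 5/2)*(m + sqrt(2)/2)*(m + sqrt(2))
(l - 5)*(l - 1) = l^2 - 6*l + 5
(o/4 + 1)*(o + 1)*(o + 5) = o^3/4 + 5*o^2/2 + 29*o/4 + 5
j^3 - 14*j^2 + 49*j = j*(j - 7)^2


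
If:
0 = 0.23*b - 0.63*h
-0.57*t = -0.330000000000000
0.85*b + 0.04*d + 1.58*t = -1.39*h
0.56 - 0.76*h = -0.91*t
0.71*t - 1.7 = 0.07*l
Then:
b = 3.92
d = -155.80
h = 1.43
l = -18.41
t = 0.58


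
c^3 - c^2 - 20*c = c*(c - 5)*(c + 4)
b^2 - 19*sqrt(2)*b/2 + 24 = (b - 8*sqrt(2))*(b - 3*sqrt(2)/2)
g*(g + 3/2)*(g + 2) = g^3 + 7*g^2/2 + 3*g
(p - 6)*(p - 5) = p^2 - 11*p + 30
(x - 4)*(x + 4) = x^2 - 16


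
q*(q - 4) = q^2 - 4*q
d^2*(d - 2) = d^3 - 2*d^2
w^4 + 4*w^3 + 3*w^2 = w^2*(w + 1)*(w + 3)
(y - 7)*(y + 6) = y^2 - y - 42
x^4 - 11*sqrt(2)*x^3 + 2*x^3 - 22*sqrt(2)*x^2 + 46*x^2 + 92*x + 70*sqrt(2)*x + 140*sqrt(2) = (x + 2)*(x - 7*sqrt(2))*(x - 5*sqrt(2))*(x + sqrt(2))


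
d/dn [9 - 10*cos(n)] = 10*sin(n)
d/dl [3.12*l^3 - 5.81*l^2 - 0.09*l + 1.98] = 9.36*l^2 - 11.62*l - 0.09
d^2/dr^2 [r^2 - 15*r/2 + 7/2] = 2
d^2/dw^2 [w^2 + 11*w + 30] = 2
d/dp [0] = 0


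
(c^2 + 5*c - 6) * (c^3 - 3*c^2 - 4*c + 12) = c^5 + 2*c^4 - 25*c^3 + 10*c^2 + 84*c - 72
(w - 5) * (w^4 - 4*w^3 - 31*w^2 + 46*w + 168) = w^5 - 9*w^4 - 11*w^3 + 201*w^2 - 62*w - 840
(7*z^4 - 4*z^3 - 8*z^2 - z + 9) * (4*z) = 28*z^5 - 16*z^4 - 32*z^3 - 4*z^2 + 36*z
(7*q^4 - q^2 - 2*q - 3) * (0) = 0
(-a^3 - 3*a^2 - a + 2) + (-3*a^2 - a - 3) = -a^3 - 6*a^2 - 2*a - 1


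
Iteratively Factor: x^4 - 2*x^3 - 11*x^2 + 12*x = (x - 1)*(x^3 - x^2 - 12*x) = (x - 1)*(x + 3)*(x^2 - 4*x) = x*(x - 1)*(x + 3)*(x - 4)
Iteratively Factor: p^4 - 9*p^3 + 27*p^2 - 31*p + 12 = (p - 4)*(p^3 - 5*p^2 + 7*p - 3) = (p - 4)*(p - 1)*(p^2 - 4*p + 3) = (p - 4)*(p - 3)*(p - 1)*(p - 1)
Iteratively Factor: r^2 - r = (r - 1)*(r)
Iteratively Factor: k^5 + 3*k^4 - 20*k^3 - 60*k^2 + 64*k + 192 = (k - 2)*(k^4 + 5*k^3 - 10*k^2 - 80*k - 96) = (k - 2)*(k + 4)*(k^3 + k^2 - 14*k - 24) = (k - 2)*(k + 2)*(k + 4)*(k^2 - k - 12) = (k - 4)*(k - 2)*(k + 2)*(k + 4)*(k + 3)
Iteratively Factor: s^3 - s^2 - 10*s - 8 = (s + 2)*(s^2 - 3*s - 4) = (s + 1)*(s + 2)*(s - 4)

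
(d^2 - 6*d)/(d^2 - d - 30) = d/(d + 5)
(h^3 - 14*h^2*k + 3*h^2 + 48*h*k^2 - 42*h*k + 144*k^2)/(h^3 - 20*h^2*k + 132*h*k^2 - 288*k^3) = (h + 3)/(h - 6*k)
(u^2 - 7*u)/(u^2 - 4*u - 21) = u/(u + 3)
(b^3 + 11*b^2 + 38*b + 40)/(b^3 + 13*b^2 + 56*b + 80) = (b + 2)/(b + 4)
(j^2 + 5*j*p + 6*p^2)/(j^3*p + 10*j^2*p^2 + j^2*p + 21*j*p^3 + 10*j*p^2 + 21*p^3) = (j + 2*p)/(p*(j^2 + 7*j*p + j + 7*p))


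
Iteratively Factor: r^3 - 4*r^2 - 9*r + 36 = (r + 3)*(r^2 - 7*r + 12) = (r - 4)*(r + 3)*(r - 3)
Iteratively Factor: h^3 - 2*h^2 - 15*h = (h)*(h^2 - 2*h - 15) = h*(h + 3)*(h - 5)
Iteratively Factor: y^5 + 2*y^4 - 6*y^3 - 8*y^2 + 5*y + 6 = (y + 3)*(y^4 - y^3 - 3*y^2 + y + 2) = (y + 1)*(y + 3)*(y^3 - 2*y^2 - y + 2) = (y - 2)*(y + 1)*(y + 3)*(y^2 - 1) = (y - 2)*(y + 1)^2*(y + 3)*(y - 1)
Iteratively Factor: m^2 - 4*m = (m - 4)*(m)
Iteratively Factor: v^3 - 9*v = (v - 3)*(v^2 + 3*v) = (v - 3)*(v + 3)*(v)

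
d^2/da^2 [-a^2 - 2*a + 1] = -2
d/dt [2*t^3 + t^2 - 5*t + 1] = 6*t^2 + 2*t - 5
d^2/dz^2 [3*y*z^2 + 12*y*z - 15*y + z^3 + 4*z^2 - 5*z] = 6*y + 6*z + 8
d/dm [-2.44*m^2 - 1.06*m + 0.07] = -4.88*m - 1.06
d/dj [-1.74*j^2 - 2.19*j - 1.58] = -3.48*j - 2.19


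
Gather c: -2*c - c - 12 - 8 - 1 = -3*c - 21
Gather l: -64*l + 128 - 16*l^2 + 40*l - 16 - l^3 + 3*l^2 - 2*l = -l^3 - 13*l^2 - 26*l + 112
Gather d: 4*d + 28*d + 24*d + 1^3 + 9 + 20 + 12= 56*d + 42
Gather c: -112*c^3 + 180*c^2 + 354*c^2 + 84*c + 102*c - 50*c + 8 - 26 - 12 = -112*c^3 + 534*c^2 + 136*c - 30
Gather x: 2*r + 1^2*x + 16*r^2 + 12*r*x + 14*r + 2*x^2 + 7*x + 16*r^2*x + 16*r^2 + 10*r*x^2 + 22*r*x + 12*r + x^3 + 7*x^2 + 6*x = 32*r^2 + 28*r + x^3 + x^2*(10*r + 9) + x*(16*r^2 + 34*r + 14)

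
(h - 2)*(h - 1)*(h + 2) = h^3 - h^2 - 4*h + 4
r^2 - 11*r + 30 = (r - 6)*(r - 5)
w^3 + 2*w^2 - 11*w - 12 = (w - 3)*(w + 1)*(w + 4)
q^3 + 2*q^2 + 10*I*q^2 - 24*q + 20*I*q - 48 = (q + 2)*(q + 4*I)*(q + 6*I)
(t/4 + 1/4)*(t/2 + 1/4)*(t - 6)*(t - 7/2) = t^4/8 - t^3 + 29*t^2/32 + 107*t/32 + 21/16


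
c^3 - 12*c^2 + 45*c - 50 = (c - 5)^2*(c - 2)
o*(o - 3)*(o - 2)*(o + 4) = o^4 - o^3 - 14*o^2 + 24*o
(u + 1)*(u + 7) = u^2 + 8*u + 7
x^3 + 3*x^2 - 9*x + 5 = (x - 1)^2*(x + 5)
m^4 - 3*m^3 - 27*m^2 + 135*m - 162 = (m - 3)^3*(m + 6)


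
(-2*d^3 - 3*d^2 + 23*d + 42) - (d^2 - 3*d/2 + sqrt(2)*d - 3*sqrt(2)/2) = -2*d^3 - 4*d^2 - sqrt(2)*d + 49*d/2 + 3*sqrt(2)/2 + 42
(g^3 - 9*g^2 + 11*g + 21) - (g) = g^3 - 9*g^2 + 10*g + 21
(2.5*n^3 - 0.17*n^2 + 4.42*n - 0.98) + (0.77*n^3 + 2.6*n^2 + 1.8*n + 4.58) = 3.27*n^3 + 2.43*n^2 + 6.22*n + 3.6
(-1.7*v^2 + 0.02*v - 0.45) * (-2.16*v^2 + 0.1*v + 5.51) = 3.672*v^4 - 0.2132*v^3 - 8.393*v^2 + 0.0652*v - 2.4795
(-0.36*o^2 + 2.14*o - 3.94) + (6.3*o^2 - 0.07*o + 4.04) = 5.94*o^2 + 2.07*o + 0.1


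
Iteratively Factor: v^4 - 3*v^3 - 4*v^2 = (v + 1)*(v^3 - 4*v^2) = (v - 4)*(v + 1)*(v^2) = v*(v - 4)*(v + 1)*(v)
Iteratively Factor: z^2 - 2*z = (z)*(z - 2)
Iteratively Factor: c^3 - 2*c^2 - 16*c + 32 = (c - 4)*(c^2 + 2*c - 8) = (c - 4)*(c + 4)*(c - 2)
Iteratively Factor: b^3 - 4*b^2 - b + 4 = (b - 1)*(b^2 - 3*b - 4) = (b - 1)*(b + 1)*(b - 4)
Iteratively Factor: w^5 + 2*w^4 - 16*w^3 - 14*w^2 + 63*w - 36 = (w + 3)*(w^4 - w^3 - 13*w^2 + 25*w - 12) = (w + 3)*(w + 4)*(w^3 - 5*w^2 + 7*w - 3) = (w - 1)*(w + 3)*(w + 4)*(w^2 - 4*w + 3) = (w - 3)*(w - 1)*(w + 3)*(w + 4)*(w - 1)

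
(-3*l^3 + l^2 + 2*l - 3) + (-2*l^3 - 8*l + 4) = -5*l^3 + l^2 - 6*l + 1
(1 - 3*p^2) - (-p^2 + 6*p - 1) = -2*p^2 - 6*p + 2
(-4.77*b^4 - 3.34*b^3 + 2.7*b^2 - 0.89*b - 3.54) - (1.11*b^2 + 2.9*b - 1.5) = -4.77*b^4 - 3.34*b^3 + 1.59*b^2 - 3.79*b - 2.04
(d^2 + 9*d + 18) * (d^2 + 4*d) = d^4 + 13*d^3 + 54*d^2 + 72*d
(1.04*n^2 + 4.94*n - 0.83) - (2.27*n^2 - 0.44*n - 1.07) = -1.23*n^2 + 5.38*n + 0.24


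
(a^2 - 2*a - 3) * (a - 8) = a^3 - 10*a^2 + 13*a + 24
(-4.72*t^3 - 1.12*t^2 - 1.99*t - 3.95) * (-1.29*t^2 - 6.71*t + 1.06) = 6.0888*t^5 + 33.116*t^4 + 5.0791*t^3 + 17.2612*t^2 + 24.3951*t - 4.187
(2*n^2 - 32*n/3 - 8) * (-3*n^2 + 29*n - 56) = -6*n^4 + 90*n^3 - 1192*n^2/3 + 1096*n/3 + 448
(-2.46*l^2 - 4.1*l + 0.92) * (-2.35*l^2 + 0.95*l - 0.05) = 5.781*l^4 + 7.298*l^3 - 5.934*l^2 + 1.079*l - 0.046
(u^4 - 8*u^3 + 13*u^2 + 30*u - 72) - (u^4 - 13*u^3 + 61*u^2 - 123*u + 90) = 5*u^3 - 48*u^2 + 153*u - 162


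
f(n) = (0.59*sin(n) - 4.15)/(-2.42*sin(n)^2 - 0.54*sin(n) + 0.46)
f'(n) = (4.84*sin(n)*cos(n) + 0.54*cos(n))*(0.59*sin(n) - 4.15)/(-2.42*sin(n)^2 - 0.54*sin(n) + 0.46)^2 + 0.59*cos(n)/(-2.42*sin(n)^2 - 0.54*sin(n) + 0.46)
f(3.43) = -10.33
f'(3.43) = -21.19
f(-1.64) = 3.36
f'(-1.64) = -0.68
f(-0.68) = 28.75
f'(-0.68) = 352.87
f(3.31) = -8.81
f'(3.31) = -6.09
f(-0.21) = -9.14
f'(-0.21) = 10.21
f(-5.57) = 4.05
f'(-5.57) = -12.70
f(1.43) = 1.46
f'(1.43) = -0.48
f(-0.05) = -8.69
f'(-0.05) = -4.15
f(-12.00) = 7.28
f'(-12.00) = -37.55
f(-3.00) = -8.67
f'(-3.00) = -3.71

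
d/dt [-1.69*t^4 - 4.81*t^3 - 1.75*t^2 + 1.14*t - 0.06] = -6.76*t^3 - 14.43*t^2 - 3.5*t + 1.14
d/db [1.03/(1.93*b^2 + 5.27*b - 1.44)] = (-3.9758*b - 5.4281)/(1.93*b^2 + 5.27*b - 1.44)^2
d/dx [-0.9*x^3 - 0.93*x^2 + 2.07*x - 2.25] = -2.7*x^2 - 1.86*x + 2.07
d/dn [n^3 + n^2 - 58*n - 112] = 3*n^2 + 2*n - 58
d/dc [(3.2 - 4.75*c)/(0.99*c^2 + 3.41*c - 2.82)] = (4.7025*c^2 - 6.336*c + 2.483)/(0.9801*c^4 + 6.7518*c^3 + 6.0445*c^2 - 19.2324*c + 7.9524)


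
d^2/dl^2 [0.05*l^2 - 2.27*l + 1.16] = 0.100000000000000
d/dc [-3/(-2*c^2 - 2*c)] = 3*(-2*c - 1)/(2*c^2*(c + 1)^2)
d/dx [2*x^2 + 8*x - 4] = 4*x + 8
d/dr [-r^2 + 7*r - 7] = 7 - 2*r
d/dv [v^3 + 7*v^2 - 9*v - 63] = 3*v^2 + 14*v - 9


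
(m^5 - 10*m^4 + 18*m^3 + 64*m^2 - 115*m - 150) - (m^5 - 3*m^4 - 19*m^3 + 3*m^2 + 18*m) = -7*m^4 + 37*m^3 + 61*m^2 - 133*m - 150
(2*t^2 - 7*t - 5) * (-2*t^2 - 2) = -4*t^4 + 14*t^3 + 6*t^2 + 14*t + 10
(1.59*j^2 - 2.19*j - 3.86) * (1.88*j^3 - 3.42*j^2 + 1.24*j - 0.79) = 2.9892*j^5 - 9.555*j^4 + 2.2046*j^3 + 9.2295*j^2 - 3.0563*j + 3.0494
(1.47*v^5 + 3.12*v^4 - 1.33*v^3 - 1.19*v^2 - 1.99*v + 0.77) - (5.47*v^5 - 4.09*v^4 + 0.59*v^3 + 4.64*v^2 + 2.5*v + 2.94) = -4.0*v^5 + 7.21*v^4 - 1.92*v^3 - 5.83*v^2 - 4.49*v - 2.17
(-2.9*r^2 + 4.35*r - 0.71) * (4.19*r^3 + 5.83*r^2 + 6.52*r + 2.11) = -12.151*r^5 + 1.3195*r^4 + 3.4776*r^3 + 18.1037*r^2 + 4.5493*r - 1.4981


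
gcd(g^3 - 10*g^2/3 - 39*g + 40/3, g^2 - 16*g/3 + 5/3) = g - 1/3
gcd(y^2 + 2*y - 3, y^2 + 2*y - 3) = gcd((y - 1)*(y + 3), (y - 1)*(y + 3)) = y^2 + 2*y - 3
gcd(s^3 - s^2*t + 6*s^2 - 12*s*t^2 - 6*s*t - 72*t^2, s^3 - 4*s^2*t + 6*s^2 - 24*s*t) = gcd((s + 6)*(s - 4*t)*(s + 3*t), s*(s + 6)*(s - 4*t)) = s^2 - 4*s*t + 6*s - 24*t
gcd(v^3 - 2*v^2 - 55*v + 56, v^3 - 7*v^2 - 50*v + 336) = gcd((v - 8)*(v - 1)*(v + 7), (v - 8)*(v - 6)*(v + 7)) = v^2 - v - 56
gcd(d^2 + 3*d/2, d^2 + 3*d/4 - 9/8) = d + 3/2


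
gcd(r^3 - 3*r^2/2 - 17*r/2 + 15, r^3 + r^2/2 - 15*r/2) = r^2 + r/2 - 15/2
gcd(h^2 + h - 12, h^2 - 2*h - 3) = h - 3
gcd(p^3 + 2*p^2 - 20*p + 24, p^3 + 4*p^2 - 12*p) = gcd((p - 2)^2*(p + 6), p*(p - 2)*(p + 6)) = p^2 + 4*p - 12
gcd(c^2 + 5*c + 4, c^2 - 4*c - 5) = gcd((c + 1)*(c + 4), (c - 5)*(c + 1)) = c + 1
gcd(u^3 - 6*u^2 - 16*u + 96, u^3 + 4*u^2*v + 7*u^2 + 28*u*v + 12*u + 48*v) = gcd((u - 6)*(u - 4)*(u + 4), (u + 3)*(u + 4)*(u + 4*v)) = u + 4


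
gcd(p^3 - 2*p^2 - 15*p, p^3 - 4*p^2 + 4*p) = p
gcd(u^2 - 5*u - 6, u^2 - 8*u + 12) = u - 6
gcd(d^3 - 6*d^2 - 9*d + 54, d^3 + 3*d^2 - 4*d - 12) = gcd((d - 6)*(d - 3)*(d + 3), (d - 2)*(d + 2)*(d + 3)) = d + 3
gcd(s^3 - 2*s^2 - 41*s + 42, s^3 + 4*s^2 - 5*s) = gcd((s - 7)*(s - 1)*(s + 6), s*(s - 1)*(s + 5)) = s - 1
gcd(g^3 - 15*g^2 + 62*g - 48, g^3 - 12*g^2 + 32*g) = g - 8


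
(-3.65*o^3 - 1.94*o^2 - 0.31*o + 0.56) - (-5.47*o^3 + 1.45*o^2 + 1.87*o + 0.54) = 1.82*o^3 - 3.39*o^2 - 2.18*o + 0.02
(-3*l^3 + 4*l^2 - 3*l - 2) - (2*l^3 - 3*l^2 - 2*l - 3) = -5*l^3 + 7*l^2 - l + 1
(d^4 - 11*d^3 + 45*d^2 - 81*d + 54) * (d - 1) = d^5 - 12*d^4 + 56*d^3 - 126*d^2 + 135*d - 54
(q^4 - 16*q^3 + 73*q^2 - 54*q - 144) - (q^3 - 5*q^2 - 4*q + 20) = q^4 - 17*q^3 + 78*q^2 - 50*q - 164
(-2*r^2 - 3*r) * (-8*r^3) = 16*r^5 + 24*r^4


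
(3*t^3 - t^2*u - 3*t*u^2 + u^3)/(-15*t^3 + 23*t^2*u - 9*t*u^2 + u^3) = (-t - u)/(5*t - u)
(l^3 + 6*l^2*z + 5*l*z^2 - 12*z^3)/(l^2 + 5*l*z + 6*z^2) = (l^2 + 3*l*z - 4*z^2)/(l + 2*z)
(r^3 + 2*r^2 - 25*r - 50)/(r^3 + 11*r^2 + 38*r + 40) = (r - 5)/(r + 4)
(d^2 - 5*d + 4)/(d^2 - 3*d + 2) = (d - 4)/(d - 2)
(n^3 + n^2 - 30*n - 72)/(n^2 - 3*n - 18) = n + 4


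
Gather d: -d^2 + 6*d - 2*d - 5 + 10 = -d^2 + 4*d + 5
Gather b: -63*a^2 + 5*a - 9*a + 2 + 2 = -63*a^2 - 4*a + 4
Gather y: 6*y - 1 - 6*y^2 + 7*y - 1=-6*y^2 + 13*y - 2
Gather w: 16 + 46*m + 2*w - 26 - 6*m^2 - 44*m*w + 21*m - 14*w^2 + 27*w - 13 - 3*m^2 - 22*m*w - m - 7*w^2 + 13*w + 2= -9*m^2 + 66*m - 21*w^2 + w*(42 - 66*m) - 21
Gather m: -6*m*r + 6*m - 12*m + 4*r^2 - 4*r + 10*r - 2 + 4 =m*(-6*r - 6) + 4*r^2 + 6*r + 2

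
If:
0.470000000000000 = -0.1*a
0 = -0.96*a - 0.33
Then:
No Solution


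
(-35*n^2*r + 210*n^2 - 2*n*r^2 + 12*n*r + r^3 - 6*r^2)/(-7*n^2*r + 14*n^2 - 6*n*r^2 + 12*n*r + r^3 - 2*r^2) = (5*n*r - 30*n + r^2 - 6*r)/(n*r - 2*n + r^2 - 2*r)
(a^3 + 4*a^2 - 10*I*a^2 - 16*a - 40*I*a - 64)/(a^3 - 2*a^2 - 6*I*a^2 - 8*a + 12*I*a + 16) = (a^2 + a*(4 - 8*I) - 32*I)/(a^2 + a*(-2 - 4*I) + 8*I)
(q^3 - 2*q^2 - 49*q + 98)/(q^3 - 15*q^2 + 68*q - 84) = (q + 7)/(q - 6)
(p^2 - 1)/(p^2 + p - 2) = (p + 1)/(p + 2)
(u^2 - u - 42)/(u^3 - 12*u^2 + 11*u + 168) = (u + 6)/(u^2 - 5*u - 24)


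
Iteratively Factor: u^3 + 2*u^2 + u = (u + 1)*(u^2 + u) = (u + 1)^2*(u)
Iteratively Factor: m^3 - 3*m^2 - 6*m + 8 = (m - 1)*(m^2 - 2*m - 8) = (m - 1)*(m + 2)*(m - 4)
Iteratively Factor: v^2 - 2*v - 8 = (v + 2)*(v - 4)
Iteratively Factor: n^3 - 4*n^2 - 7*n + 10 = (n - 1)*(n^2 - 3*n - 10) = (n - 1)*(n + 2)*(n - 5)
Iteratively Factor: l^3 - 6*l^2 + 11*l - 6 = (l - 3)*(l^2 - 3*l + 2) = (l - 3)*(l - 1)*(l - 2)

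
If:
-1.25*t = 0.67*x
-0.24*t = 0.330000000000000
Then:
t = -1.38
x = 2.57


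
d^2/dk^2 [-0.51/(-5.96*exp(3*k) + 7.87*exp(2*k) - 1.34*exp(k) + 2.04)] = ((-27.3564*exp(2*k) + 16.0548*exp(k) - 0.6834)*(5.96*exp(3*k) - 7.87*exp(2*k) + 1.34*exp(k) - 2.04) + 0.51*(17.88*exp(2*k) - 15.74*exp(k) + 1.34)*(35.76*exp(2*k) - 31.48*exp(k) + 2.68)*exp(k))*exp(k)/(5.96*exp(3*k) - 7.87*exp(2*k) + 1.34*exp(k) - 2.04)^3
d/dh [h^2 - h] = 2*h - 1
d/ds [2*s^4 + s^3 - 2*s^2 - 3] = s*(8*s^2 + 3*s - 4)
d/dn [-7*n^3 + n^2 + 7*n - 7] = -21*n^2 + 2*n + 7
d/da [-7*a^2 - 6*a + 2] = -14*a - 6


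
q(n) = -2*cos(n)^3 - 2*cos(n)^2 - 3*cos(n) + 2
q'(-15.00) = -2.23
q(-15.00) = 4.00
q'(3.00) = 0.69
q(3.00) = 4.95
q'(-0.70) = -6.16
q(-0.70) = -2.36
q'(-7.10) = -6.23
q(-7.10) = -1.63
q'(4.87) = -3.73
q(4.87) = 1.47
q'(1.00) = 5.82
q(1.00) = -0.52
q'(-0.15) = -1.92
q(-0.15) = -4.86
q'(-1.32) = -4.23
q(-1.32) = 1.10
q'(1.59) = 2.92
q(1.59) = 2.06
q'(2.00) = 2.16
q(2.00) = 3.05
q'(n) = 6*sin(n)*cos(n)^2 + 4*sin(n)*cos(n) + 3*sin(n)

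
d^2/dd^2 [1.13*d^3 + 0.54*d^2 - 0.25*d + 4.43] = 6.78*d + 1.08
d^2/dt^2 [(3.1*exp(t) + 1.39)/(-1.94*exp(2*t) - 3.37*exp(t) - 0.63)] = (-11.66716*exp(4*t) - 0.658435999999995*exp(3*t) - 4.52970599999995*exp(2*t) - 2.409049*exp(t) + 1.720719)*exp(t)/(7.301384*exp(6*t) + 38.049996*exp(5*t) + 73.210362*exp(4*t) + 62.985637*exp(3*t) + 23.774499*exp(2*t) + 4.012659*exp(t) + 0.250047)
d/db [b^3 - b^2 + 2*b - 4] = 3*b^2 - 2*b + 2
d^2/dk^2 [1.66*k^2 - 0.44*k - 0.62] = 3.32000000000000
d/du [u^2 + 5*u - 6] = 2*u + 5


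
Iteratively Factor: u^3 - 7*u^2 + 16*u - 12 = (u - 3)*(u^2 - 4*u + 4) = (u - 3)*(u - 2)*(u - 2)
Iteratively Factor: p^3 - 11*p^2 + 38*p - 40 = (p - 2)*(p^2 - 9*p + 20) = (p - 4)*(p - 2)*(p - 5)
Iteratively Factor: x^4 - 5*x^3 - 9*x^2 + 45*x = (x + 3)*(x^3 - 8*x^2 + 15*x) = x*(x + 3)*(x^2 - 8*x + 15) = x*(x - 3)*(x + 3)*(x - 5)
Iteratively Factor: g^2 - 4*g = (g)*(g - 4)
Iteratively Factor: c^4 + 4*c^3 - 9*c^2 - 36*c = (c - 3)*(c^3 + 7*c^2 + 12*c) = (c - 3)*(c + 3)*(c^2 + 4*c) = c*(c - 3)*(c + 3)*(c + 4)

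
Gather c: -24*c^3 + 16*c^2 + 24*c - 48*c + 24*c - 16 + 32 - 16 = -24*c^3 + 16*c^2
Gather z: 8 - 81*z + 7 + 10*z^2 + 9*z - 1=10*z^2 - 72*z + 14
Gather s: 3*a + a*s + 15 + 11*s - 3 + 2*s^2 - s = 3*a + 2*s^2 + s*(a + 10) + 12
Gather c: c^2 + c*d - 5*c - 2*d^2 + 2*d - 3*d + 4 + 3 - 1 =c^2 + c*(d - 5) - 2*d^2 - d + 6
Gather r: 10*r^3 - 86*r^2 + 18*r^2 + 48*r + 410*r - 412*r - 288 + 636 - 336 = 10*r^3 - 68*r^2 + 46*r + 12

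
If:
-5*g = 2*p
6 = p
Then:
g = -12/5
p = 6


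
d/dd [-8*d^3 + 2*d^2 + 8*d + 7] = -24*d^2 + 4*d + 8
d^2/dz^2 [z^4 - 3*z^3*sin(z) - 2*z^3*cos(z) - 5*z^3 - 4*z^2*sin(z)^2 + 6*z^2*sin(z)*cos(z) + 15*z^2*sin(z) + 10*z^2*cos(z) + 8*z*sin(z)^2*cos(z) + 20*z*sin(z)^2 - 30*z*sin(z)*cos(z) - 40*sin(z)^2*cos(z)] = 3*z^3*sin(z) + 2*z^3*cos(z) - 3*z^2*sin(z) - 12*z^2*sin(2*z) - 28*z^2*cos(z) - 8*z^2*cos(2*z) + 12*z^2 - 58*z*sin(z) + 44*z*sin(2*z) + 46*z*cos(z) + 64*z*cos(2*z) + 18*z*cos(3*z) - 30*z + 26*sin(z) + 46*sin(2*z) + 12*sin(3*z) + 30*cos(z) - 56*cos(2*z) - 90*cos(3*z) - 4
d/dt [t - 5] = 1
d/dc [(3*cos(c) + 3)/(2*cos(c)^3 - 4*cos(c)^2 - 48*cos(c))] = 3*(-5*cos(c) + cos(2*c) + cos(3*c) - 47)*sin(c)/(4*(cos(c) - 6)^2*(cos(c) + 4)^2*cos(c)^2)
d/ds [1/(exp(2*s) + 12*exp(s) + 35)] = 2*(-exp(s) - 6)*exp(s)/(exp(2*s) + 12*exp(s) + 35)^2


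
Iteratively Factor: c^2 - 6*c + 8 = (c - 2)*(c - 4)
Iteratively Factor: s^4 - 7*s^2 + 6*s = (s - 2)*(s^3 + 2*s^2 - 3*s) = (s - 2)*(s + 3)*(s^2 - s) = s*(s - 2)*(s + 3)*(s - 1)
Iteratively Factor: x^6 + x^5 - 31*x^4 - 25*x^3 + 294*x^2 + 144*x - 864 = (x + 4)*(x^5 - 3*x^4 - 19*x^3 + 51*x^2 + 90*x - 216) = (x - 4)*(x + 4)*(x^4 + x^3 - 15*x^2 - 9*x + 54) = (x - 4)*(x - 2)*(x + 4)*(x^3 + 3*x^2 - 9*x - 27) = (x - 4)*(x - 2)*(x + 3)*(x + 4)*(x^2 - 9) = (x - 4)*(x - 3)*(x - 2)*(x + 3)*(x + 4)*(x + 3)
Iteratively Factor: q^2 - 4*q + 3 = (q - 3)*(q - 1)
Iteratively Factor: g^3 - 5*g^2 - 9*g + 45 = (g - 5)*(g^2 - 9) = (g - 5)*(g - 3)*(g + 3)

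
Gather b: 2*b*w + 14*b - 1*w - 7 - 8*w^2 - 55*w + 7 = b*(2*w + 14) - 8*w^2 - 56*w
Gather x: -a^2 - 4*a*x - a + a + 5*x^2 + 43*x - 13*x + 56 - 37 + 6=-a^2 + 5*x^2 + x*(30 - 4*a) + 25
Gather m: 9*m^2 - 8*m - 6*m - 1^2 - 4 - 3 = 9*m^2 - 14*m - 8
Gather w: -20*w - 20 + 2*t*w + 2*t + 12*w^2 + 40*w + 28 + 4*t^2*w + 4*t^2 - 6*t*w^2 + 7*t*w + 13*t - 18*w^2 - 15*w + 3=4*t^2 + 15*t + w^2*(-6*t - 6) + w*(4*t^2 + 9*t + 5) + 11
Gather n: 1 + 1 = 2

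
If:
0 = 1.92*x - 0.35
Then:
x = 0.18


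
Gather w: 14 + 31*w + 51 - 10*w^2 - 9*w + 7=-10*w^2 + 22*w + 72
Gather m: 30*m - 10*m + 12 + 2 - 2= 20*m + 12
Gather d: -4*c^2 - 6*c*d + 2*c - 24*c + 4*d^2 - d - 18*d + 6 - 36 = -4*c^2 - 22*c + 4*d^2 + d*(-6*c - 19) - 30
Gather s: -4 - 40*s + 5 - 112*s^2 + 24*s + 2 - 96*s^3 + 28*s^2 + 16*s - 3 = -96*s^3 - 84*s^2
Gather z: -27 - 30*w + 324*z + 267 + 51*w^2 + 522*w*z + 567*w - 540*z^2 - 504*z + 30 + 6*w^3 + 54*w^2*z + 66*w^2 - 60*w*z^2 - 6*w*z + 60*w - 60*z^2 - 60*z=6*w^3 + 117*w^2 + 597*w + z^2*(-60*w - 600) + z*(54*w^2 + 516*w - 240) + 270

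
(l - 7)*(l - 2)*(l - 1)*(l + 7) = l^4 - 3*l^3 - 47*l^2 + 147*l - 98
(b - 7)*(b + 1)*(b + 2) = b^3 - 4*b^2 - 19*b - 14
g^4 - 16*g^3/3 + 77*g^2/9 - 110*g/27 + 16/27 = (g - 8/3)*(g - 2)*(g - 1/3)^2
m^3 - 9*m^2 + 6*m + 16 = (m - 8)*(m - 2)*(m + 1)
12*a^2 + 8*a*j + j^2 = (2*a + j)*(6*a + j)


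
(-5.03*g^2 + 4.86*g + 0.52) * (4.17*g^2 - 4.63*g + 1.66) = -20.9751*g^4 + 43.5551*g^3 - 28.6832*g^2 + 5.66*g + 0.8632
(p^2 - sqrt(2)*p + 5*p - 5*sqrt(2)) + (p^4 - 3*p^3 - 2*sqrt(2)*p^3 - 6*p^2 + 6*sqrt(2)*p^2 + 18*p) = p^4 - 3*p^3 - 2*sqrt(2)*p^3 - 5*p^2 + 6*sqrt(2)*p^2 - sqrt(2)*p + 23*p - 5*sqrt(2)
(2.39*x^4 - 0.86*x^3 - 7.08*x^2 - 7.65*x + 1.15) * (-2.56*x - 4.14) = -6.1184*x^5 - 7.693*x^4 + 21.6852*x^3 + 48.8952*x^2 + 28.727*x - 4.761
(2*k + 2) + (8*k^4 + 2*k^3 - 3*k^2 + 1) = 8*k^4 + 2*k^3 - 3*k^2 + 2*k + 3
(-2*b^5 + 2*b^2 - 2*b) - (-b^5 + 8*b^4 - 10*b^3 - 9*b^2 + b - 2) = -b^5 - 8*b^4 + 10*b^3 + 11*b^2 - 3*b + 2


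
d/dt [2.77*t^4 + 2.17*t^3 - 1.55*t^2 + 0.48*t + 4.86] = 11.08*t^3 + 6.51*t^2 - 3.1*t + 0.48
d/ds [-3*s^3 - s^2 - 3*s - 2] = -9*s^2 - 2*s - 3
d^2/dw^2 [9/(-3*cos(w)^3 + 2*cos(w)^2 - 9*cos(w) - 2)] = 9*((-45*cos(w) + 16*cos(2*w) - 27*cos(3*w))*(3*cos(w)^3 - 2*cos(w)^2 + 9*cos(w) + 2)/4 - 2*(9*cos(w)^2 - 4*cos(w) + 9)^2*sin(w)^2)/(3*cos(w)^3 - 2*cos(w)^2 + 9*cos(w) + 2)^3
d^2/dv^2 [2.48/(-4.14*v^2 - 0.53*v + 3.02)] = (85.012416*v^2 + 10.883232*v - 2.48*(8.28*v + 0.53)*(16.56*v + 1.06) - 62.013888)/(4.14*v^2 + 0.53*v - 3.02)^3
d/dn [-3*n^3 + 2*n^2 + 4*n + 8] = -9*n^2 + 4*n + 4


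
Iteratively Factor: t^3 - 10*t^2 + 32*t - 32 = (t - 2)*(t^2 - 8*t + 16) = (t - 4)*(t - 2)*(t - 4)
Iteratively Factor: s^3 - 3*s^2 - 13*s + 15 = (s - 5)*(s^2 + 2*s - 3) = (s - 5)*(s + 3)*(s - 1)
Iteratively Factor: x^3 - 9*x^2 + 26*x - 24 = (x - 2)*(x^2 - 7*x + 12) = (x - 4)*(x - 2)*(x - 3)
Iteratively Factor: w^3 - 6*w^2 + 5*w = (w - 5)*(w^2 - w) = (w - 5)*(w - 1)*(w)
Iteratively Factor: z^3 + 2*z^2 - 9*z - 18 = (z - 3)*(z^2 + 5*z + 6) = (z - 3)*(z + 2)*(z + 3)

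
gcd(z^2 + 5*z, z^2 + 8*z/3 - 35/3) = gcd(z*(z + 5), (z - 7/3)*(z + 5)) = z + 5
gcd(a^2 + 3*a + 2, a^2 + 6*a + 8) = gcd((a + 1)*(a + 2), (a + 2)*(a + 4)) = a + 2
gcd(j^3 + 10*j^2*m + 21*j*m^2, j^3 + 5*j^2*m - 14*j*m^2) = j^2 + 7*j*m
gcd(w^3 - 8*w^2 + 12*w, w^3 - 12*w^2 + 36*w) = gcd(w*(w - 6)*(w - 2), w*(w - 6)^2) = w^2 - 6*w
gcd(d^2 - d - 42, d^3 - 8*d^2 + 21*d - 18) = 1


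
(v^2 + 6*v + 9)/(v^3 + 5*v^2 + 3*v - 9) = 1/(v - 1)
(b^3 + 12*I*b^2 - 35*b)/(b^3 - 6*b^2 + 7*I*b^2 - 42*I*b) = (b + 5*I)/(b - 6)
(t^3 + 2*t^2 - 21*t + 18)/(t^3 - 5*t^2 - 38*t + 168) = (t^2 - 4*t + 3)/(t^2 - 11*t + 28)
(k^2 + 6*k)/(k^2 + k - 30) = k/(k - 5)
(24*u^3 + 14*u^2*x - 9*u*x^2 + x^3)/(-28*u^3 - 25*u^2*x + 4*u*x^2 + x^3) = (-6*u + x)/(7*u + x)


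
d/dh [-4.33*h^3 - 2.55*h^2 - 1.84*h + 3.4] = -12.99*h^2 - 5.1*h - 1.84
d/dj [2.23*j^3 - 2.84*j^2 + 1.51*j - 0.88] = 6.69*j^2 - 5.68*j + 1.51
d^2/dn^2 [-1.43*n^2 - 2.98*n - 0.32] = -2.86000000000000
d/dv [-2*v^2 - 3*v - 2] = -4*v - 3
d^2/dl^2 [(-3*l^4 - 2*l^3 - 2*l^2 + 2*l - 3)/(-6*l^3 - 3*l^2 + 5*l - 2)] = 2*(153*l^6 - 279*l^5 + 855*l^4 + 14*l^3 - 69*l^2 - 183*l + 45)/(216*l^9 + 324*l^8 - 378*l^7 - 297*l^6 + 531*l^5 - 81*l^4 - 233*l^3 + 186*l^2 - 60*l + 8)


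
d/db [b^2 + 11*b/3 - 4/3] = 2*b + 11/3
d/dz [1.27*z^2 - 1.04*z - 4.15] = 2.54*z - 1.04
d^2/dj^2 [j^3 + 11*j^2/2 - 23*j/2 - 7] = 6*j + 11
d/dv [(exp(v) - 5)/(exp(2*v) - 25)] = -exp(v)/(exp(2*v) + 10*exp(v) + 25)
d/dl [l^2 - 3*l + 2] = 2*l - 3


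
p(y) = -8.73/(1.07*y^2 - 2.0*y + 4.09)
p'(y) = -8.73*(2.0 - 2.14*y)/(1.07*y^2 - 2.0*y + 4.09)^2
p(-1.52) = -0.91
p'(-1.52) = -0.50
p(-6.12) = -0.15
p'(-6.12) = -0.04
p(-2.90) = -0.46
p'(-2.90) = -0.20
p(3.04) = -1.11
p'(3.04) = 0.63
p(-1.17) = -1.11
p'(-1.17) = -0.63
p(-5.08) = -0.21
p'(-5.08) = -0.06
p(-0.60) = -1.54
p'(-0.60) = -0.89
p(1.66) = -2.35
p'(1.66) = 0.98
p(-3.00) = -0.44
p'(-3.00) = -0.19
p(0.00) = -2.13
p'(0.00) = -1.04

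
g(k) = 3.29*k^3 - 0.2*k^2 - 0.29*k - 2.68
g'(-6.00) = 357.43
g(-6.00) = -718.78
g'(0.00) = -0.29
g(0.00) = -2.68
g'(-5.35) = 284.35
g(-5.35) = -510.65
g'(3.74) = 136.27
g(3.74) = 165.55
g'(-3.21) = 102.70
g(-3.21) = -112.63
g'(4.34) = 183.88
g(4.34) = 261.24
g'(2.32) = 51.91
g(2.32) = 36.65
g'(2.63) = 66.93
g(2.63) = 55.02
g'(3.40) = 112.45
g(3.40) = 123.33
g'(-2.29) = 52.39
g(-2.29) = -42.57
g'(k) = 9.87*k^2 - 0.4*k - 0.29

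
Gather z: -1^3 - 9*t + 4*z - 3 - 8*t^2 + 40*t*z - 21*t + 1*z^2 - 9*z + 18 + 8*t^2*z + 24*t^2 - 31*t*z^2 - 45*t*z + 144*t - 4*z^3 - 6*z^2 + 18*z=16*t^2 + 114*t - 4*z^3 + z^2*(-31*t - 5) + z*(8*t^2 - 5*t + 13) + 14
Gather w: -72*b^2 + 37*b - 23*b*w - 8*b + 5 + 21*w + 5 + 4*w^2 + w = -72*b^2 + 29*b + 4*w^2 + w*(22 - 23*b) + 10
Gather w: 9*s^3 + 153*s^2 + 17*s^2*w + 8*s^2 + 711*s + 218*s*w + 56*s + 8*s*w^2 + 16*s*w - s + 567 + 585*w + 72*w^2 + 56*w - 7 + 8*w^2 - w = 9*s^3 + 161*s^2 + 766*s + w^2*(8*s + 80) + w*(17*s^2 + 234*s + 640) + 560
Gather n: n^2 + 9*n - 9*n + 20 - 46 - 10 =n^2 - 36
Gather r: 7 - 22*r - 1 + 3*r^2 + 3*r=3*r^2 - 19*r + 6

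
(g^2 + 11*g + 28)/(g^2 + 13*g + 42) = (g + 4)/(g + 6)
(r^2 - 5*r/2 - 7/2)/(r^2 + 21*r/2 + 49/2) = (2*r^2 - 5*r - 7)/(2*r^2 + 21*r + 49)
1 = 1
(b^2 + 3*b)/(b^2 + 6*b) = (b + 3)/(b + 6)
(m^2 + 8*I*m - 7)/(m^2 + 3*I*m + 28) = (m + I)/(m - 4*I)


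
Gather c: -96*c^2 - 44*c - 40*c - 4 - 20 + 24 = -96*c^2 - 84*c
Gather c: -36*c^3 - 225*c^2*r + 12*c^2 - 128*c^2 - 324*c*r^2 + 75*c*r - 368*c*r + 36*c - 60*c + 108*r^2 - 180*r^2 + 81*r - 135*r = -36*c^3 + c^2*(-225*r - 116) + c*(-324*r^2 - 293*r - 24) - 72*r^2 - 54*r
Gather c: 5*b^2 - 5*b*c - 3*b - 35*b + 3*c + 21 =5*b^2 - 38*b + c*(3 - 5*b) + 21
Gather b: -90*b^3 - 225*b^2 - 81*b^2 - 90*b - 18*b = -90*b^3 - 306*b^2 - 108*b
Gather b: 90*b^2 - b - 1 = 90*b^2 - b - 1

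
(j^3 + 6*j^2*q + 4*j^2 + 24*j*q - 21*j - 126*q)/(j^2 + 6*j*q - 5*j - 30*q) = (j^2 + 4*j - 21)/(j - 5)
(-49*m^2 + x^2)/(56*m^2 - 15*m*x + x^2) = (7*m + x)/(-8*m + x)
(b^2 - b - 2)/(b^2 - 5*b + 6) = (b + 1)/(b - 3)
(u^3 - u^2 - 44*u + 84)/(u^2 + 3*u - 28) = (u^2 - 8*u + 12)/(u - 4)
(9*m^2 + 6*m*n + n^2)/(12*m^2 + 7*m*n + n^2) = (3*m + n)/(4*m + n)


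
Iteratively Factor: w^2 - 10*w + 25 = (w - 5)*(w - 5)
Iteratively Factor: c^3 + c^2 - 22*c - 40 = (c - 5)*(c^2 + 6*c + 8) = (c - 5)*(c + 2)*(c + 4)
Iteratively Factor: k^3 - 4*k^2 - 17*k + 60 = (k - 5)*(k^2 + k - 12) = (k - 5)*(k + 4)*(k - 3)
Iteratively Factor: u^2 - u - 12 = (u + 3)*(u - 4)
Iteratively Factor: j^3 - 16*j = (j - 4)*(j^2 + 4*j) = (j - 4)*(j + 4)*(j)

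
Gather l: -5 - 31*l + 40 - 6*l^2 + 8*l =-6*l^2 - 23*l + 35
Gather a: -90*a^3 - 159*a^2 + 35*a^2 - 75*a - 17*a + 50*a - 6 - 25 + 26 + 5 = -90*a^3 - 124*a^2 - 42*a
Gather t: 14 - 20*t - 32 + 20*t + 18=0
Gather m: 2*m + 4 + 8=2*m + 12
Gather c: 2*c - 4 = 2*c - 4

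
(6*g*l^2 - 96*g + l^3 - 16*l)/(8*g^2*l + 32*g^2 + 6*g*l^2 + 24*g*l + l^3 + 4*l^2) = (6*g*l - 24*g + l^2 - 4*l)/(8*g^2 + 6*g*l + l^2)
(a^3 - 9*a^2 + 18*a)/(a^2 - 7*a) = (a^2 - 9*a + 18)/(a - 7)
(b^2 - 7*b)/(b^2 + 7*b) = (b - 7)/(b + 7)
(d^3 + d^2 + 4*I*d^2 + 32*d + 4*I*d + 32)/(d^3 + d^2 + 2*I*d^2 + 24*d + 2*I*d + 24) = (d + 8*I)/(d + 6*I)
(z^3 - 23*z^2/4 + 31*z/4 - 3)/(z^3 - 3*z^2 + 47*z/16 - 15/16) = 4*(z - 4)/(4*z - 5)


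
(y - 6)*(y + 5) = y^2 - y - 30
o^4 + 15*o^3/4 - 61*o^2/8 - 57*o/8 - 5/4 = (o - 2)*(o + 1/4)*(o + 1/2)*(o + 5)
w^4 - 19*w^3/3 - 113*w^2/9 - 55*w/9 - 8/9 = (w - 8)*(w + 1/3)^2*(w + 1)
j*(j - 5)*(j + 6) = j^3 + j^2 - 30*j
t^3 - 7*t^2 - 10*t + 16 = (t - 8)*(t - 1)*(t + 2)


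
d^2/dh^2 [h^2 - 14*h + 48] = 2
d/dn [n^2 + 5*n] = 2*n + 5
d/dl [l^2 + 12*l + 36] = 2*l + 12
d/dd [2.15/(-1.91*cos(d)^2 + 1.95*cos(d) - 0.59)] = (4.1925 - 8.213*cos(d))*sin(d)/(1.91*cos(d)^2 - 1.95*cos(d) + 0.59)^2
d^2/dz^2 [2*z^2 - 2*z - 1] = 4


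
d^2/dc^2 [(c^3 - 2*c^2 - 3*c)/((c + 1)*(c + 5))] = 80/(c^3 + 15*c^2 + 75*c + 125)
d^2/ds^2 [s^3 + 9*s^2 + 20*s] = 6*s + 18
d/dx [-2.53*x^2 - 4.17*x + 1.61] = -5.06*x - 4.17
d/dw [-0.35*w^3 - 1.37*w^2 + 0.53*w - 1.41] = -1.05*w^2 - 2.74*w + 0.53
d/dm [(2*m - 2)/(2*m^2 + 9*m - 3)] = 4*(-m^2 + 2*m + 3)/(4*m^4 + 36*m^3 + 69*m^2 - 54*m + 9)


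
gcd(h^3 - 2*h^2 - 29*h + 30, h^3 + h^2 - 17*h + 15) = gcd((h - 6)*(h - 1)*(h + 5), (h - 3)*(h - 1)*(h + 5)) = h^2 + 4*h - 5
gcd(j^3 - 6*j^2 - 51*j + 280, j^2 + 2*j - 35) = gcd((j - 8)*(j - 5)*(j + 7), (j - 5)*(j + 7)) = j^2 + 2*j - 35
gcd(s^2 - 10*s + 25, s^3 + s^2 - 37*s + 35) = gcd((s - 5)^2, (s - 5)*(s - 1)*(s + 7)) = s - 5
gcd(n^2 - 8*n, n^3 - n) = n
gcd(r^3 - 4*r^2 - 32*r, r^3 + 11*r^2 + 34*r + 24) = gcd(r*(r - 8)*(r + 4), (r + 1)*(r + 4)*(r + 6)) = r + 4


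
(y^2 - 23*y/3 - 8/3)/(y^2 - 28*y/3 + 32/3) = (3*y + 1)/(3*y - 4)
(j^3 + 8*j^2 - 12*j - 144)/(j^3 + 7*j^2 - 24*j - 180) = (j - 4)/(j - 5)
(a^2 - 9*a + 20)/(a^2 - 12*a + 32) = (a - 5)/(a - 8)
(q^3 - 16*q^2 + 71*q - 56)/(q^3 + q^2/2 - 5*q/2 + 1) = 2*(q^2 - 15*q + 56)/(2*q^2 + 3*q - 2)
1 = 1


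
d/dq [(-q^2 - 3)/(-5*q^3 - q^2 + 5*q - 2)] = (-5*q^4 - 50*q^2 - 2*q + 15)/(25*q^6 + 10*q^5 - 49*q^4 + 10*q^3 + 29*q^2 - 20*q + 4)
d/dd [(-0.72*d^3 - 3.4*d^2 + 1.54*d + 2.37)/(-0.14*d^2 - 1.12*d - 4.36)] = (0.1008*d^4 + 1.6128*d^3 + 13.4412*d^2 + 30.3116*d - 4.06)/(0.0196*d^4 + 0.3136*d^3 + 2.4752*d^2 + 9.7664*d + 19.0096)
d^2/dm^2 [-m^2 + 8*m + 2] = -2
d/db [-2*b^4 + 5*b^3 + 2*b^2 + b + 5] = -8*b^3 + 15*b^2 + 4*b + 1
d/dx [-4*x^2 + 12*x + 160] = 12 - 8*x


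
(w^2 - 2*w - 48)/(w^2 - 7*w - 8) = (w + 6)/(w + 1)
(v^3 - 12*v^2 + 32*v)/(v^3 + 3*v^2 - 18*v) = (v^2 - 12*v + 32)/(v^2 + 3*v - 18)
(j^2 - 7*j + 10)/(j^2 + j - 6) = (j - 5)/(j + 3)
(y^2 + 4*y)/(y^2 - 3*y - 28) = y/(y - 7)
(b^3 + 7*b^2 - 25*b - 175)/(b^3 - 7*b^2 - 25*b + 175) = (b + 7)/(b - 7)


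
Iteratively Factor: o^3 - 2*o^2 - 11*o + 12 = (o - 1)*(o^2 - o - 12) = (o - 1)*(o + 3)*(o - 4)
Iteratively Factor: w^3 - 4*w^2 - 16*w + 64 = (w - 4)*(w^2 - 16) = (w - 4)*(w + 4)*(w - 4)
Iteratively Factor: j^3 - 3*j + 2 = (j - 1)*(j^2 + j - 2) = (j - 1)*(j + 2)*(j - 1)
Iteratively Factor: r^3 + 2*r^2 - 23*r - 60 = (r + 3)*(r^2 - r - 20) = (r - 5)*(r + 3)*(r + 4)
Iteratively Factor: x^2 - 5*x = (x)*(x - 5)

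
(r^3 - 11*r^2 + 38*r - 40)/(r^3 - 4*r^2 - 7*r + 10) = (r^2 - 6*r + 8)/(r^2 + r - 2)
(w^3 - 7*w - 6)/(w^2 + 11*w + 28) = (w^3 - 7*w - 6)/(w^2 + 11*w + 28)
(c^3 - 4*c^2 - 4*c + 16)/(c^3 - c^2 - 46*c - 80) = (c^2 - 6*c + 8)/(c^2 - 3*c - 40)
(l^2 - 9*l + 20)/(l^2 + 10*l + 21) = (l^2 - 9*l + 20)/(l^2 + 10*l + 21)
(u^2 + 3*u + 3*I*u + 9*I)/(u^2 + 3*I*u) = (u + 3)/u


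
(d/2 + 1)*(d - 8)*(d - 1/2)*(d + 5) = d^4/2 - 3*d^3/4 - 91*d^2/4 - 57*d/2 + 20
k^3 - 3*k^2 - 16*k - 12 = (k - 6)*(k + 1)*(k + 2)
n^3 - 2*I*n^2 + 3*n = n*(n - 3*I)*(n + I)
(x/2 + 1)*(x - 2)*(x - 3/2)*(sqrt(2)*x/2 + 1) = sqrt(2)*x^4/4 - 3*sqrt(2)*x^3/8 + x^3/2 - sqrt(2)*x^2 - 3*x^2/4 - 2*x + 3*sqrt(2)*x/2 + 3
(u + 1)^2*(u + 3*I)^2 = u^4 + 2*u^3 + 6*I*u^3 - 8*u^2 + 12*I*u^2 - 18*u + 6*I*u - 9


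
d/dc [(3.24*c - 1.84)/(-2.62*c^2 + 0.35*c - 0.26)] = (8.4888*c^2 - 9.6416*c - 0.1984)/(6.8644*c^4 - 1.834*c^3 + 1.4849*c^2 - 0.182*c + 0.0676)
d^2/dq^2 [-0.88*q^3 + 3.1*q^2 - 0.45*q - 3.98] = 6.2 - 5.28*q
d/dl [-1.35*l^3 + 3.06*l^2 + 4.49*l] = -4.05*l^2 + 6.12*l + 4.49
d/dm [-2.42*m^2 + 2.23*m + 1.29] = 2.23 - 4.84*m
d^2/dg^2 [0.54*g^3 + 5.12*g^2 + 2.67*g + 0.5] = 3.24*g + 10.24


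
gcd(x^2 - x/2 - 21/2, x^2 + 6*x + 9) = x + 3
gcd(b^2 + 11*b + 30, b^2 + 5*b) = b + 5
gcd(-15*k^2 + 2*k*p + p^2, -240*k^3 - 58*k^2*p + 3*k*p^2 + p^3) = 5*k + p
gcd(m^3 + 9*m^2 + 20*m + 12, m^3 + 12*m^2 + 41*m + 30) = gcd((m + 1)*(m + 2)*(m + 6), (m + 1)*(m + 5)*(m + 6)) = m^2 + 7*m + 6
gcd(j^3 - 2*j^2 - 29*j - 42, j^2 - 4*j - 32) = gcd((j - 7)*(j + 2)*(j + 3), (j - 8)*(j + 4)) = 1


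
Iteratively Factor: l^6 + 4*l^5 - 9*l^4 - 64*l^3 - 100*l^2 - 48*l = (l - 4)*(l^5 + 8*l^4 + 23*l^3 + 28*l^2 + 12*l) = (l - 4)*(l + 3)*(l^4 + 5*l^3 + 8*l^2 + 4*l) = (l - 4)*(l + 1)*(l + 3)*(l^3 + 4*l^2 + 4*l) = l*(l - 4)*(l + 1)*(l + 3)*(l^2 + 4*l + 4) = l*(l - 4)*(l + 1)*(l + 2)*(l + 3)*(l + 2)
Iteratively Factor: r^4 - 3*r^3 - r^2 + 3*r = (r + 1)*(r^3 - 4*r^2 + 3*r) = (r - 1)*(r + 1)*(r^2 - 3*r) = (r - 3)*(r - 1)*(r + 1)*(r)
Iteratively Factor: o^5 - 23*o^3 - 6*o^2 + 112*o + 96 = (o + 1)*(o^4 - o^3 - 22*o^2 + 16*o + 96) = (o + 1)*(o + 4)*(o^3 - 5*o^2 - 2*o + 24) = (o - 4)*(o + 1)*(o + 4)*(o^2 - o - 6) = (o - 4)*(o + 1)*(o + 2)*(o + 4)*(o - 3)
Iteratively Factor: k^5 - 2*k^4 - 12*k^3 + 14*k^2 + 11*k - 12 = (k + 1)*(k^4 - 3*k^3 - 9*k^2 + 23*k - 12) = (k - 1)*(k + 1)*(k^3 - 2*k^2 - 11*k + 12) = (k - 4)*(k - 1)*(k + 1)*(k^2 + 2*k - 3) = (k - 4)*(k - 1)^2*(k + 1)*(k + 3)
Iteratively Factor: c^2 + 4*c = (c)*(c + 4)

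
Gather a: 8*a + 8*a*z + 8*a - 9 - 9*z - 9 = a*(8*z + 16) - 9*z - 18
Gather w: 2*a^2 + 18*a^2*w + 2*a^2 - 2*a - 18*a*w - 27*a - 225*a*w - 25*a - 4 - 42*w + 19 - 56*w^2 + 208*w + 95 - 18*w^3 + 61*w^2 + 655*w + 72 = 4*a^2 - 54*a - 18*w^3 + 5*w^2 + w*(18*a^2 - 243*a + 821) + 182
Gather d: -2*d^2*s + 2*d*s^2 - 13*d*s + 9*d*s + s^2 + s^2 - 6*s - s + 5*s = -2*d^2*s + d*(2*s^2 - 4*s) + 2*s^2 - 2*s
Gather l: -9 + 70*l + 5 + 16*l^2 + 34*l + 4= 16*l^2 + 104*l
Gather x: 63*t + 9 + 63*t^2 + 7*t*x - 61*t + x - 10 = 63*t^2 + 2*t + x*(7*t + 1) - 1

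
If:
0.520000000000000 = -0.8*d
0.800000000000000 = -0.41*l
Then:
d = -0.65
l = -1.95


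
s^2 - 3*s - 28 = (s - 7)*(s + 4)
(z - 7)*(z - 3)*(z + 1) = z^3 - 9*z^2 + 11*z + 21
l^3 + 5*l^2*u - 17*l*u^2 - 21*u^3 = (l - 3*u)*(l + u)*(l + 7*u)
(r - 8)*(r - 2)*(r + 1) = r^3 - 9*r^2 + 6*r + 16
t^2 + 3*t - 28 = (t - 4)*(t + 7)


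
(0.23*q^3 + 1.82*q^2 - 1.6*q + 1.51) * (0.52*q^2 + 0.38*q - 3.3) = 0.1196*q^5 + 1.0338*q^4 - 0.8994*q^3 - 5.8288*q^2 + 5.8538*q - 4.983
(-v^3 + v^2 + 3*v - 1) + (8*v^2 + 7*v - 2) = -v^3 + 9*v^2 + 10*v - 3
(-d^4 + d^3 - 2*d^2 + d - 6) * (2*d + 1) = -2*d^5 + d^4 - 3*d^3 - 11*d - 6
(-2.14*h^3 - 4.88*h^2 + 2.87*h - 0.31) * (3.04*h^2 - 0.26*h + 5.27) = -6.5056*h^5 - 14.2788*h^4 - 1.2842*h^3 - 27.4062*h^2 + 15.2055*h - 1.6337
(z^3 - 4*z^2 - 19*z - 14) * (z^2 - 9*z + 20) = z^5 - 13*z^4 + 37*z^3 + 77*z^2 - 254*z - 280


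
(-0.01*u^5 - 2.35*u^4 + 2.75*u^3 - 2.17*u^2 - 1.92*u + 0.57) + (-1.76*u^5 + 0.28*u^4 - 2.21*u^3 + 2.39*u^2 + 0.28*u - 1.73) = -1.77*u^5 - 2.07*u^4 + 0.54*u^3 + 0.22*u^2 - 1.64*u - 1.16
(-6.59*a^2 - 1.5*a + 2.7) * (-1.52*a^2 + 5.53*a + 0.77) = 10.0168*a^4 - 34.1627*a^3 - 17.4733*a^2 + 13.776*a + 2.079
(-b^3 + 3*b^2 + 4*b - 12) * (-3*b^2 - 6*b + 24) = 3*b^5 - 3*b^4 - 54*b^3 + 84*b^2 + 168*b - 288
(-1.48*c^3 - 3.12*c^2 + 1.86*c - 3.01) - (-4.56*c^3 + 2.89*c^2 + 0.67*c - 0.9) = 3.08*c^3 - 6.01*c^2 + 1.19*c - 2.11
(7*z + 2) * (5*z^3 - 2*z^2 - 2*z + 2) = 35*z^4 - 4*z^3 - 18*z^2 + 10*z + 4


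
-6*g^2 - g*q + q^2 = (-3*g + q)*(2*g + q)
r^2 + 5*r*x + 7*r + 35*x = (r + 7)*(r + 5*x)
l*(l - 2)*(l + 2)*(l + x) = l^4 + l^3*x - 4*l^2 - 4*l*x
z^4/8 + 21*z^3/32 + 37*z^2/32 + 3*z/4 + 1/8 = (z/4 + 1/2)*(z/2 + 1/2)*(z + 1/4)*(z + 2)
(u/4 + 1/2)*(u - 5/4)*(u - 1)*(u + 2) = u^4/4 + 7*u^3/16 - 15*u^2/16 - u + 5/4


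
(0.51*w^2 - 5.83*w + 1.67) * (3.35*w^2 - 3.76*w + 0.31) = 1.7085*w^4 - 21.4481*w^3 + 27.6734*w^2 - 8.0865*w + 0.5177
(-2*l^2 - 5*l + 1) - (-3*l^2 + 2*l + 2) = l^2 - 7*l - 1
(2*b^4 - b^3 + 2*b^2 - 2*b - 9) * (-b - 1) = -2*b^5 - b^4 - b^3 + 11*b + 9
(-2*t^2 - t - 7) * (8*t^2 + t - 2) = -16*t^4 - 10*t^3 - 53*t^2 - 5*t + 14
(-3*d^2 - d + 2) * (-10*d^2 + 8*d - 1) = 30*d^4 - 14*d^3 - 25*d^2 + 17*d - 2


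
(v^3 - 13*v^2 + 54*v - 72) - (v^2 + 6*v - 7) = v^3 - 14*v^2 + 48*v - 65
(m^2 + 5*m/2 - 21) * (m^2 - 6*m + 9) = m^4 - 7*m^3/2 - 27*m^2 + 297*m/2 - 189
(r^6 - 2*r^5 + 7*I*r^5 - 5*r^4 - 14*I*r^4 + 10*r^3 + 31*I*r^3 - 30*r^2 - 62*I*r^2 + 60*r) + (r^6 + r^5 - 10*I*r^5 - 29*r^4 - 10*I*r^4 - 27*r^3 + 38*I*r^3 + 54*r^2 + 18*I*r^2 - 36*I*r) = 2*r^6 - r^5 - 3*I*r^5 - 34*r^4 - 24*I*r^4 - 17*r^3 + 69*I*r^3 + 24*r^2 - 44*I*r^2 + 60*r - 36*I*r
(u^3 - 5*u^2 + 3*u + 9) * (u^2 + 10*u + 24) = u^5 + 5*u^4 - 23*u^3 - 81*u^2 + 162*u + 216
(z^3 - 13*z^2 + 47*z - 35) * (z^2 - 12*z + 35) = z^5 - 25*z^4 + 238*z^3 - 1054*z^2 + 2065*z - 1225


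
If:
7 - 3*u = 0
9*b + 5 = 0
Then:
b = -5/9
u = 7/3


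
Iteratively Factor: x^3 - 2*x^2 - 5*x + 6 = (x - 3)*(x^2 + x - 2) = (x - 3)*(x + 2)*(x - 1)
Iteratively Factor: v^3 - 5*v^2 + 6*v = (v)*(v^2 - 5*v + 6) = v*(v - 3)*(v - 2)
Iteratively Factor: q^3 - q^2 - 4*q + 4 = (q + 2)*(q^2 - 3*q + 2) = (q - 2)*(q + 2)*(q - 1)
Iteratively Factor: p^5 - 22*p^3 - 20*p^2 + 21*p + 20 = (p + 1)*(p^4 - p^3 - 21*p^2 + p + 20) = (p - 5)*(p + 1)*(p^3 + 4*p^2 - p - 4) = (p - 5)*(p + 1)*(p + 4)*(p^2 - 1) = (p - 5)*(p + 1)^2*(p + 4)*(p - 1)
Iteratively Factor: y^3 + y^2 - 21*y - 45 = (y + 3)*(y^2 - 2*y - 15) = (y - 5)*(y + 3)*(y + 3)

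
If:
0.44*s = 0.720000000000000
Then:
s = 1.64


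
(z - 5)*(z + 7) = z^2 + 2*z - 35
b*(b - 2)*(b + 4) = b^3 + 2*b^2 - 8*b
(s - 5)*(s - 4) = s^2 - 9*s + 20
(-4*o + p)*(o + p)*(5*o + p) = -20*o^3 - 19*o^2*p + 2*o*p^2 + p^3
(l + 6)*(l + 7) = l^2 + 13*l + 42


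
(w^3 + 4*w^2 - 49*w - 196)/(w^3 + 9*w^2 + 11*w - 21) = (w^2 - 3*w - 28)/(w^2 + 2*w - 3)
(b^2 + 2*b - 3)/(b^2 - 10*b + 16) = (b^2 + 2*b - 3)/(b^2 - 10*b + 16)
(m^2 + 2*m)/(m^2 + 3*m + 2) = m/(m + 1)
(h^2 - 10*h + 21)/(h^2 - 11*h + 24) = (h - 7)/(h - 8)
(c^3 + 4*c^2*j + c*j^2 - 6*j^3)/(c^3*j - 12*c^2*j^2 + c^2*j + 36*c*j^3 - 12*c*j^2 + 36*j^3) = (c^3 + 4*c^2*j + c*j^2 - 6*j^3)/(j*(c^3 - 12*c^2*j + c^2 + 36*c*j^2 - 12*c*j + 36*j^2))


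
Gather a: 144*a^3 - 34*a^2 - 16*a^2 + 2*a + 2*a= 144*a^3 - 50*a^2 + 4*a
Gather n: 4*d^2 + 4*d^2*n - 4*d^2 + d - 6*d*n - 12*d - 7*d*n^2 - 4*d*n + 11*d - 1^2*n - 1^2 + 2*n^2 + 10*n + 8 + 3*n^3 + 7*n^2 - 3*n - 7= 3*n^3 + n^2*(9 - 7*d) + n*(4*d^2 - 10*d + 6)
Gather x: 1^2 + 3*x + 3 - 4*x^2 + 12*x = -4*x^2 + 15*x + 4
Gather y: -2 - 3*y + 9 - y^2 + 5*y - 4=-y^2 + 2*y + 3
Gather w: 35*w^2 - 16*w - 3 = 35*w^2 - 16*w - 3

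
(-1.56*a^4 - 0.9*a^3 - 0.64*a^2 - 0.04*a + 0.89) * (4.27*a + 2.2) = -6.6612*a^5 - 7.275*a^4 - 4.7128*a^3 - 1.5788*a^2 + 3.7123*a + 1.958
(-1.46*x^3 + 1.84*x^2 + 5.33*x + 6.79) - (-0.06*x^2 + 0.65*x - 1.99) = -1.46*x^3 + 1.9*x^2 + 4.68*x + 8.78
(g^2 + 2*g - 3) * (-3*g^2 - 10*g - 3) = -3*g^4 - 16*g^3 - 14*g^2 + 24*g + 9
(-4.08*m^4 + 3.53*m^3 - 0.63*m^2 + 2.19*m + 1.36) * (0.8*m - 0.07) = -3.264*m^5 + 3.1096*m^4 - 0.7511*m^3 + 1.7961*m^2 + 0.9347*m - 0.0952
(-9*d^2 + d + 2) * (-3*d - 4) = 27*d^3 + 33*d^2 - 10*d - 8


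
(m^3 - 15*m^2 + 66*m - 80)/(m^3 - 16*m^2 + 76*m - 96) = (m - 5)/(m - 6)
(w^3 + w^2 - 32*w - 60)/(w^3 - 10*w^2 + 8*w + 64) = (w^2 - w - 30)/(w^2 - 12*w + 32)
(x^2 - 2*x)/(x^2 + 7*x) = (x - 2)/(x + 7)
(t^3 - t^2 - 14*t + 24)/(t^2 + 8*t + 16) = (t^2 - 5*t + 6)/(t + 4)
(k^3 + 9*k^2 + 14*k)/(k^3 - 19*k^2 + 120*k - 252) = k*(k^2 + 9*k + 14)/(k^3 - 19*k^2 + 120*k - 252)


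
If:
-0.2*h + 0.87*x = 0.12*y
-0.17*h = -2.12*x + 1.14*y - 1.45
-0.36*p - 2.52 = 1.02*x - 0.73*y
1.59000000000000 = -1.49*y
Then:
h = -7.42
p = -3.91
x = -1.85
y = -1.07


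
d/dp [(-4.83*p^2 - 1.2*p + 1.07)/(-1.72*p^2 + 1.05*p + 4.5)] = (-7.1355*p^2 - 39.7892*p - 6.5235)/(2.9584*p^4 - 3.612*p^3 - 14.3775*p^2 + 9.45*p + 20.25)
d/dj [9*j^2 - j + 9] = 18*j - 1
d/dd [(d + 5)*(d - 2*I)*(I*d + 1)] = 3*I*d^2 + d*(6 + 10*I) + 15 - 2*I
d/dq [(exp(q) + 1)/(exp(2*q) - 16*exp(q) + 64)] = (-exp(q) - 10)*exp(q)/(exp(3*q) - 24*exp(2*q) + 192*exp(q) - 512)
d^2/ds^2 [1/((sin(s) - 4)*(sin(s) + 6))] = (-4*sin(s)^4 - 6*sin(s)^3 - 94*sin(s)^2 - 36*sin(s) + 56)/((sin(s) - 4)^3*(sin(s) + 6)^3)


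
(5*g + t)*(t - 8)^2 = 5*g*t^2 - 80*g*t + 320*g + t^3 - 16*t^2 + 64*t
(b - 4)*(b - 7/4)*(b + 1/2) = b^3 - 21*b^2/4 + 33*b/8 + 7/2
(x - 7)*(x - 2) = x^2 - 9*x + 14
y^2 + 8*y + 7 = (y + 1)*(y + 7)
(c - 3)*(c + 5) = c^2 + 2*c - 15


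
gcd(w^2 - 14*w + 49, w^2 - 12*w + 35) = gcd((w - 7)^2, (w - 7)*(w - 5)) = w - 7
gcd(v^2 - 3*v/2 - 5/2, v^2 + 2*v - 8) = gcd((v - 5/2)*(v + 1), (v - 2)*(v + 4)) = 1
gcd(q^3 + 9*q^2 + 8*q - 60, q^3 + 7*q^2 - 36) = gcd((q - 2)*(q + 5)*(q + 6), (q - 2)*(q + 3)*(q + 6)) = q^2 + 4*q - 12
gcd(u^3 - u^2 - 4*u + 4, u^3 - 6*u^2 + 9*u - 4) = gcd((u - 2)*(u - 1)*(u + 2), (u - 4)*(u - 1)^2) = u - 1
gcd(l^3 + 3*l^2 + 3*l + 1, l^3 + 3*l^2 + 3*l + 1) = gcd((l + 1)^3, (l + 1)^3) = l^3 + 3*l^2 + 3*l + 1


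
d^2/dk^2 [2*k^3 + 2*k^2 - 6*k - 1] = 12*k + 4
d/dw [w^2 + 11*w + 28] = 2*w + 11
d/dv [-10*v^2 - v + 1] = -20*v - 1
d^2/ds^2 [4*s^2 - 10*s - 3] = 8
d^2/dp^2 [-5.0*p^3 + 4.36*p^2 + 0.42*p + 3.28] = 8.72 - 30.0*p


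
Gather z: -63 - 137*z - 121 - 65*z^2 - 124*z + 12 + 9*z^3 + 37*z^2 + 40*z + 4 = 9*z^3 - 28*z^2 - 221*z - 168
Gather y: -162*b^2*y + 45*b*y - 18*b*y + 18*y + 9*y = y*(-162*b^2 + 27*b + 27)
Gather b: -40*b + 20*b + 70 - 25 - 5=40 - 20*b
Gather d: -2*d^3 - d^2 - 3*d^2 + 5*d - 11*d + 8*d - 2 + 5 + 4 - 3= -2*d^3 - 4*d^2 + 2*d + 4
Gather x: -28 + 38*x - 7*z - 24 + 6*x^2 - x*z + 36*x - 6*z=6*x^2 + x*(74 - z) - 13*z - 52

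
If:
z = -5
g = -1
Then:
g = -1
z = -5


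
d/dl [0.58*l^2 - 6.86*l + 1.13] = 1.16*l - 6.86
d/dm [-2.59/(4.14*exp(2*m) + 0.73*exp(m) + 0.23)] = (21.4452*exp(m) + 1.8907)*exp(m)/(4.14*exp(2*m) + 0.73*exp(m) + 0.23)^2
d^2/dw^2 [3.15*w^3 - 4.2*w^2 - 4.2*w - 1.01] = 18.9*w - 8.4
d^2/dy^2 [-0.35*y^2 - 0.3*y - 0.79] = -0.700000000000000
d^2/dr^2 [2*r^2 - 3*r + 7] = 4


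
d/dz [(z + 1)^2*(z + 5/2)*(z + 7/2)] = 4*z^3 + 24*z^2 + 87*z/2 + 47/2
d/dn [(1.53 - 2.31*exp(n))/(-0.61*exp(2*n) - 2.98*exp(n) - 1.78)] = (-1.4091*exp(2*n) + 1.8666*exp(n) + 8.6712)*exp(n)/(0.3721*exp(4*n) + 3.6356*exp(3*n) + 11.052*exp(2*n) + 10.6088*exp(n) + 3.1684)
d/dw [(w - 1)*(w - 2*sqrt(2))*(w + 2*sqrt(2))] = 3*w^2 - 2*w - 8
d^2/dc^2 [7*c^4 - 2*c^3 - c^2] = 84*c^2 - 12*c - 2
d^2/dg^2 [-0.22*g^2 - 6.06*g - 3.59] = -0.440000000000000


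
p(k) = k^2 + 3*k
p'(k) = 2*k + 3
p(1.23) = 5.20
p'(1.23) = 5.46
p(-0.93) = -1.93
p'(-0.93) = 1.14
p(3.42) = 21.96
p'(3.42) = 9.84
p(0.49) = 1.71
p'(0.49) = 3.98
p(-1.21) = -2.17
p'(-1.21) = 0.58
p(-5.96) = 17.64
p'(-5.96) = -8.92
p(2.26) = 11.89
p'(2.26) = 7.52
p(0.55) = 1.95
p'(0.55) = 4.10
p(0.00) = 0.00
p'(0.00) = 3.00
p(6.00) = 54.00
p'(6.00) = 15.00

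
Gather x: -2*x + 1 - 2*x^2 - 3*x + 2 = -2*x^2 - 5*x + 3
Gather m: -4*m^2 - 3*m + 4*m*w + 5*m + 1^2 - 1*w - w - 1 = -4*m^2 + m*(4*w + 2) - 2*w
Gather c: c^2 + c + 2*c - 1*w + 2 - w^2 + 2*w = c^2 + 3*c - w^2 + w + 2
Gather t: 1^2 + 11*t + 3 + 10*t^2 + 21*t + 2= 10*t^2 + 32*t + 6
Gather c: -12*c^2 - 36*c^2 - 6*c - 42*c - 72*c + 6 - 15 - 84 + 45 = -48*c^2 - 120*c - 48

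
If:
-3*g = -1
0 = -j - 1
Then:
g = 1/3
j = -1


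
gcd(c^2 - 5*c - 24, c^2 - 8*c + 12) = 1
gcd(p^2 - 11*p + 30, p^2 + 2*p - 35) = p - 5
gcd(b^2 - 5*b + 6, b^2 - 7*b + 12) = b - 3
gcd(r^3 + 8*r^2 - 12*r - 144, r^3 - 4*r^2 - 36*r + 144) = r^2 + 2*r - 24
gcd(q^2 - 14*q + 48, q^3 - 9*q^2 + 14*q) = 1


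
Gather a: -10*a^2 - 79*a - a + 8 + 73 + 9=-10*a^2 - 80*a + 90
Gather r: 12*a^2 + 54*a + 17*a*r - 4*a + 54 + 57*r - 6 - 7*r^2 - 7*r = 12*a^2 + 50*a - 7*r^2 + r*(17*a + 50) + 48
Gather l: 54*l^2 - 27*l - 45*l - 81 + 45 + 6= 54*l^2 - 72*l - 30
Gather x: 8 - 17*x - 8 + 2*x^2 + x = 2*x^2 - 16*x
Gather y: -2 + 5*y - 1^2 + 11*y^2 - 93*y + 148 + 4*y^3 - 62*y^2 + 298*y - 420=4*y^3 - 51*y^2 + 210*y - 275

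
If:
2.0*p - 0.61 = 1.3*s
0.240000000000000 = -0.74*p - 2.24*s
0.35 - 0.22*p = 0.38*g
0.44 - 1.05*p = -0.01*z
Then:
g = 0.81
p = 0.19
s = -0.17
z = -23.66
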